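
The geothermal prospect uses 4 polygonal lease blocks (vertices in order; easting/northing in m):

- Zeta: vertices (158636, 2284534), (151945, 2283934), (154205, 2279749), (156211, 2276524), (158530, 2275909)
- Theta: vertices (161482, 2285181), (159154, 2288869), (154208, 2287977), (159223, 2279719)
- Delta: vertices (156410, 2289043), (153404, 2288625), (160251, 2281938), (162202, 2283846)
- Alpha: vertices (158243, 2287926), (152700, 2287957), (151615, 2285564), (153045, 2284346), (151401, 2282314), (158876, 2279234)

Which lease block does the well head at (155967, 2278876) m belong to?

Zeta

Cast a ray rightward from (155967, 2278876). For each polygon, the edges (by vertex number in listed order) whose endpoints lie on opposite sides of northing = 2278876, where each meets that height, and whether that is right or left of the point:
Zeta: 3–4 at easting≈154748.0 (left), 5–1 at easting≈158566.5 (right) → 1 crossing.
Theta: no edge straddles that height → 0 crossings.
Delta: no edge straddles that height → 0 crossings.
Alpha: no edge straddles that height → 0 crossings.
Only Zeta has an odd count, so the point is inside Zeta.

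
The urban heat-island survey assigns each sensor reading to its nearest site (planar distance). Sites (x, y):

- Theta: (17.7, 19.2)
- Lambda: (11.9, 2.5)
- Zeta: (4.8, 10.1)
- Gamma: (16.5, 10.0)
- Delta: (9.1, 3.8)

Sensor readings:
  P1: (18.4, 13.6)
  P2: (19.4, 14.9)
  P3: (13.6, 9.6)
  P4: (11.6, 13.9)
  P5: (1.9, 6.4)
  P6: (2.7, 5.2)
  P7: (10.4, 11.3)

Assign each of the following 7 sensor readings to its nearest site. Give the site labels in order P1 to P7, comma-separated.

Gamma, Theta, Gamma, Gamma, Zeta, Zeta, Zeta

P1 → Gamma (d²=16.57)
P2 → Theta (d²=21.38)
P3 → Gamma (d²=8.57)
P4 → Gamma (d²=39.22)
P5 → Zeta (d²=22.10)
P6 → Zeta (d²=28.42)
P7 → Zeta (d²=32.80)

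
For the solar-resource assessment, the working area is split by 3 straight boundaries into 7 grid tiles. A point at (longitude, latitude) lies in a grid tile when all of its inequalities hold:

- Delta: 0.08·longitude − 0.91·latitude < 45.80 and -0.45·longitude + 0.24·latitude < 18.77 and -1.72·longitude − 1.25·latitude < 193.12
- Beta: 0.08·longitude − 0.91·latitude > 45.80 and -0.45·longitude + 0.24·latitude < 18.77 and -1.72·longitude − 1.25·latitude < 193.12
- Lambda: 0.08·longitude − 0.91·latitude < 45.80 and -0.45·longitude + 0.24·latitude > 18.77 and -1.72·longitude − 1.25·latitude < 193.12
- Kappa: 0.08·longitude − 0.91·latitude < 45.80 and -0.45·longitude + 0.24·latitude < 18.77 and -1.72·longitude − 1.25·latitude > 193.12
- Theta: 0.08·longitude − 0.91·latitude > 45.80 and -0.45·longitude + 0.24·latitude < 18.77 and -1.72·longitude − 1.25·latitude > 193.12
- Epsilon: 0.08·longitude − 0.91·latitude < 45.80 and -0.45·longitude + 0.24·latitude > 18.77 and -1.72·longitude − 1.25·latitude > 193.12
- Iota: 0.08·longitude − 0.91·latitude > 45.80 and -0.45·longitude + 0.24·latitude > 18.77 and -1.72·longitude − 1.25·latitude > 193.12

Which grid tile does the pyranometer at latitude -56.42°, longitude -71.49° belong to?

0.08·-71.49 − 0.91·-56.42 = 45.623, which is < 45.80
-0.45·-71.49 + 0.24·-56.42 = 18.630, which is < 18.77
-1.72·-71.49 − 1.25·-56.42 = 193.488, which is > 193.12
This sign pattern matches Kappa.

Kappa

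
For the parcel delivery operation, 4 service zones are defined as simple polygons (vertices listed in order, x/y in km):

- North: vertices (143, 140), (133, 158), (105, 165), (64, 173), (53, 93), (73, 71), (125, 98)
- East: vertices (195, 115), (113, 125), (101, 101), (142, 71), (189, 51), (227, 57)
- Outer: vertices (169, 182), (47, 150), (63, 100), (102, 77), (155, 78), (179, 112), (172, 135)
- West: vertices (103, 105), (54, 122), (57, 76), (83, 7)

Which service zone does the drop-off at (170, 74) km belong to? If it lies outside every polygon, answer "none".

East

Cast a ray rightward from (170, 74). For each polygon, the edges (by vertex number in listed order) whose endpoints lie on opposite sides of y = 74, where each meets that height, and whether that is right or left of the point:
North: 5–6 at x≈70.3 (left), 6–7 at x≈78.8 (left) → 0 crossings.
East: 3–4 at x≈137.9 (left), 6–1 at x≈217.6 (right) → 1 crossing.
Outer: no edge straddles that height → 0 crossings.
West: 3–4 at x≈57.8 (left), 4–1 at x≈96.7 (left) → 0 crossings.
Only East has an odd count, so the point is inside East.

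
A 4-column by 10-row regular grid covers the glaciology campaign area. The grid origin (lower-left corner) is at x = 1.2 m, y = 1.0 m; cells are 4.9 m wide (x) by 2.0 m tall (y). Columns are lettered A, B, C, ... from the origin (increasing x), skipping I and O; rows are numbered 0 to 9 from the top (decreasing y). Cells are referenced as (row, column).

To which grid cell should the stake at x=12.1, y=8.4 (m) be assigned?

Column index: ⌊(12.1 − 1.2) / 4.9⌋ = ⌊2.224⌋ = 2 → column C
Row offset from origin: ⌊(8.4 − 1.0) / 2.0⌋ = ⌊3.700⌋ = 3 → row 6 (counted from top)

(6, C)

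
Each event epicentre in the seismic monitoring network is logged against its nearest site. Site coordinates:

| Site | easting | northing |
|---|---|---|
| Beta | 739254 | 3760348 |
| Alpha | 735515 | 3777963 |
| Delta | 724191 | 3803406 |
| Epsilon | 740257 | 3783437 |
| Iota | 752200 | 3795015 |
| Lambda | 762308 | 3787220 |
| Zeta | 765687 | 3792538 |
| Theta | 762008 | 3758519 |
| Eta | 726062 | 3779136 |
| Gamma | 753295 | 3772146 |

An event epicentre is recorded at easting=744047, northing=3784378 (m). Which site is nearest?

Epsilon

Squared distances to each site:
Beta: 600413749.000; Alpha: 113947249.000; Delta: 756325520.000; Epsilon: 15249581.000; Iota: 179617178.000; Lambda: 341541085.000; Zeta: 534875200.000; Theta: 991285402.000; Eta: 350938789.000; Gamma: 235147328.000.
Minimum at Epsilon.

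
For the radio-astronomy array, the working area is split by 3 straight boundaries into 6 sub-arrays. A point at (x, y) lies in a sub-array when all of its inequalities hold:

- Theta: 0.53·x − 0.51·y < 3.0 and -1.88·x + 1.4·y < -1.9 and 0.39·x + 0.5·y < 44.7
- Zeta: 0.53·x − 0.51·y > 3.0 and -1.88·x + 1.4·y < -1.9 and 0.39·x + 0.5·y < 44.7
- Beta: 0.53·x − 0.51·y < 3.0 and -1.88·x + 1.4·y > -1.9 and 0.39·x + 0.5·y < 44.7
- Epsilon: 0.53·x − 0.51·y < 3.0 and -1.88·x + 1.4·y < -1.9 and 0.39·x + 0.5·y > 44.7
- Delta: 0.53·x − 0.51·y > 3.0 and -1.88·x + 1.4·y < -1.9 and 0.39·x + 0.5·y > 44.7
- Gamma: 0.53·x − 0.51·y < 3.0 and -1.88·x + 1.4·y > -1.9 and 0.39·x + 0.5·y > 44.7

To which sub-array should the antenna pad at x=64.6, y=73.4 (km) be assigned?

0.53·64.6 − 0.51·73.4 = -3.196, which is < 3.0
-1.88·64.6 + 1.4·73.4 = -18.688, which is < -1.9
0.39·64.6 + 0.5·73.4 = 61.894, which is > 44.7
This sign pattern matches Epsilon.

Epsilon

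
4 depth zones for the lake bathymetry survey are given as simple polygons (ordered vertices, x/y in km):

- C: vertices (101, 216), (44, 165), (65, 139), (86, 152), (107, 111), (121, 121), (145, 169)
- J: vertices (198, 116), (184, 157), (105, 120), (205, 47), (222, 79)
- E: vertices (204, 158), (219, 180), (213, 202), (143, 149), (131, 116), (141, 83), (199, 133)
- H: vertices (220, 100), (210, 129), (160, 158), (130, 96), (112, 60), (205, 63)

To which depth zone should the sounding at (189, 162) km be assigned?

E

Cast a ray rightward from (189, 162). For each polygon, the edges (by vertex number in listed order) whose endpoints lie on opposite sides of y = 162, where each meets that height, and whether that is right or left of the point:
C: 2–3 at x≈46.4 (left), 6–7 at x≈141.5 (left) → 0 crossings.
J: no edge straddles that height → 0 crossings.
E: 1–2 at x≈206.7 (right), 3–4 at x≈160.2 (left) → 1 crossing.
H: no edge straddles that height → 0 crossings.
Only E has an odd count, so the point is inside E.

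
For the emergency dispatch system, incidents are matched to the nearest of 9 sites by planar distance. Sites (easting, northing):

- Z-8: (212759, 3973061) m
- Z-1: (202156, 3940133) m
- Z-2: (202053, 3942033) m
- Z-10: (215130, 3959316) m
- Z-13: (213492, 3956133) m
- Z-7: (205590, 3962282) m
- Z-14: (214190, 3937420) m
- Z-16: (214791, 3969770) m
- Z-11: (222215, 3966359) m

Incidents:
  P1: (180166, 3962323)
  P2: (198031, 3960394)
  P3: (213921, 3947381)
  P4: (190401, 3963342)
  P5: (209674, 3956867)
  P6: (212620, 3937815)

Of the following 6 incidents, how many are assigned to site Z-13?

P1 → Z-7
P2 → Z-7
P3 → Z-13
P4 → Z-7
P5 → Z-13
P6 → Z-14
2 of the 6 go to Z-13.

2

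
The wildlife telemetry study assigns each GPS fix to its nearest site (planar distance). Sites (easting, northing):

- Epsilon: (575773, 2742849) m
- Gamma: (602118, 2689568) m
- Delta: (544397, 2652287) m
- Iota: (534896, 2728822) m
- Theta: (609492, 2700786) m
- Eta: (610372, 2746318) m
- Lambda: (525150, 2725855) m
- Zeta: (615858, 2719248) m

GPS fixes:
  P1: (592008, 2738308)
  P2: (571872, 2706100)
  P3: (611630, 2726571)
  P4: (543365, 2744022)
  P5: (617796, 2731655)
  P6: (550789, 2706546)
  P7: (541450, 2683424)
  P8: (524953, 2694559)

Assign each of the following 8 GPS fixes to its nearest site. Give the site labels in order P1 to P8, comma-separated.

P1 → Epsilon (d²=284195906.00)
P2 → Gamma (d²=1188127540.00)
P3 → Zeta (d²=71502313.00)
P4 → Iota (d²=302763961.00)
P5 → Zeta (d²=157689493.00)
P6 → Iota (d²=748807625.00)
P7 → Delta (d²=978197578.00)
P8 → Lambda (d²=979478425.00)

Epsilon, Gamma, Zeta, Iota, Zeta, Iota, Delta, Lambda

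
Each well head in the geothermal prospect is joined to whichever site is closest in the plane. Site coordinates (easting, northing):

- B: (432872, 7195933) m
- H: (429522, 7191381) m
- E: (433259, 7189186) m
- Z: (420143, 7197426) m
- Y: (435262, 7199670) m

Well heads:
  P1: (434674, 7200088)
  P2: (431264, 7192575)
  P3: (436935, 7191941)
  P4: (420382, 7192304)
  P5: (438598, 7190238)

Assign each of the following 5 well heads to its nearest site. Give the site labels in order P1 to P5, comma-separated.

P1 → Y (d²=520468.00)
P2 → H (d²=4460200.00)
P3 → E (d²=21103001.00)
P4 → Z (d²=26292005.00)
P5 → E (d²=29611625.00)

Y, H, E, Z, E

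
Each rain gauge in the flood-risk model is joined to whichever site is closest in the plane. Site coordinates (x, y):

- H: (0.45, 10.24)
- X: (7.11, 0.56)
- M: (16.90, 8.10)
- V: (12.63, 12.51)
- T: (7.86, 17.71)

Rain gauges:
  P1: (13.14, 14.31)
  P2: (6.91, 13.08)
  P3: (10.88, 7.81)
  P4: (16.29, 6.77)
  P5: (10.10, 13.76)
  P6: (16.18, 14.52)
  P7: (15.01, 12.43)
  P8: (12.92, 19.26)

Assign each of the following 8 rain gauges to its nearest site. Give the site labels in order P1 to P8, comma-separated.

V, T, V, M, V, V, V, T

P1 → V (d²=3.50)
P2 → T (d²=22.34)
P3 → V (d²=25.15)
P4 → M (d²=2.14)
P5 → V (d²=7.96)
P6 → V (d²=16.64)
P7 → V (d²=5.67)
P8 → T (d²=28.01)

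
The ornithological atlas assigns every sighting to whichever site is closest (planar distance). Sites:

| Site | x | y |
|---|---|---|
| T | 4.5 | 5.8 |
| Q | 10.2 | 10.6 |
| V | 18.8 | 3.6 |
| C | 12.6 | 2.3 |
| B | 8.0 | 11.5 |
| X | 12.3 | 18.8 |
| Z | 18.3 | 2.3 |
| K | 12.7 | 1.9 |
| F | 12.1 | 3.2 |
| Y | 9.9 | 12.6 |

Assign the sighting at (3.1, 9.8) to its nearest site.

T

Squared distances to each site:
T: 17.960; Q: 51.050; V: 284.930; C: 146.500; B: 26.900; X: 165.640; Z: 287.290; K: 154.570; F: 124.560; Y: 54.080.
Minimum at T.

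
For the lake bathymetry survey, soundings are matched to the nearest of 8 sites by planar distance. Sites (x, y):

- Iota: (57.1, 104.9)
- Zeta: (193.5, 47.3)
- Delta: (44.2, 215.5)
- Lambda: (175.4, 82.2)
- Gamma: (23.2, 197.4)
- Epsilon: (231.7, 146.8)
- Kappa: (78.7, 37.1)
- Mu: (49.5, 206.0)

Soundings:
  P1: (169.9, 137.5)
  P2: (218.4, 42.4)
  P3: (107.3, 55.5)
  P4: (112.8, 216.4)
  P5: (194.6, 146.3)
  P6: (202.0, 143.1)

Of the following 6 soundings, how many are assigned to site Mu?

P1 → Lambda
P2 → Zeta
P3 → Kappa
P4 → Mu
P5 → Epsilon
P6 → Epsilon
1 of the 6 goes to Mu.

1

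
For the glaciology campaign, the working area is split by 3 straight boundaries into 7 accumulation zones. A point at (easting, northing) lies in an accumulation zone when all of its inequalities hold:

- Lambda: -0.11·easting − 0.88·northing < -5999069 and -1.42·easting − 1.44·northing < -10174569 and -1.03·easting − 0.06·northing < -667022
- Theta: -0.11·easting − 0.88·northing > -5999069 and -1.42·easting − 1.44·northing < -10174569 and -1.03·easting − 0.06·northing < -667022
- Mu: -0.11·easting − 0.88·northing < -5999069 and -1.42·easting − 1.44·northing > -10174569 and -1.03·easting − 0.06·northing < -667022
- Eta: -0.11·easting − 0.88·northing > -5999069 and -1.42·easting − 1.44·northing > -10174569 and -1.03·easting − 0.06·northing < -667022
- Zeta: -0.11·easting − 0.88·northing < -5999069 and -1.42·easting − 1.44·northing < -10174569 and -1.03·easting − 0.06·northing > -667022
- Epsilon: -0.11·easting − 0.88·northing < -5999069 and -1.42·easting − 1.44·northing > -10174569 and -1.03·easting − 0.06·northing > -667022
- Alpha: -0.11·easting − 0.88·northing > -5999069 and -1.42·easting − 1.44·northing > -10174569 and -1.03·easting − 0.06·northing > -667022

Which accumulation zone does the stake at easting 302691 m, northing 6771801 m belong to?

Theta

-0.11·302691 − 0.88·6771801 = -5992480.890, which is > -5999069
-1.42·302691 − 1.44·6771801 = -10181214.660, which is < -10174569
-1.03·302691 − 0.06·6771801 = -718079.790, which is < -667022
This sign pattern matches Theta.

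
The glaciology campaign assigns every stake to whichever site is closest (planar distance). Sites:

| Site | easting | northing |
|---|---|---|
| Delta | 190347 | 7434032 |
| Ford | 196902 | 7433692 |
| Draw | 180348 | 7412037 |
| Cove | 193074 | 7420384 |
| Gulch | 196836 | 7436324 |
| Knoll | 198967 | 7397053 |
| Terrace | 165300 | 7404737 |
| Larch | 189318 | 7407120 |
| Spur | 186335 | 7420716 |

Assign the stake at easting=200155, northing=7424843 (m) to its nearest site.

Cove

Squared distances to each site:
Delta: 180634585.000; Ford: 88886810.000; Draw: 556310885.000; Cove: 70023242.000; Gulch: 142829122.000; Knoll: 773695444.000; Terrace: 1619122261.000; Larch: 431545298.000; Spur: 208024529.000.
Minimum at Cove.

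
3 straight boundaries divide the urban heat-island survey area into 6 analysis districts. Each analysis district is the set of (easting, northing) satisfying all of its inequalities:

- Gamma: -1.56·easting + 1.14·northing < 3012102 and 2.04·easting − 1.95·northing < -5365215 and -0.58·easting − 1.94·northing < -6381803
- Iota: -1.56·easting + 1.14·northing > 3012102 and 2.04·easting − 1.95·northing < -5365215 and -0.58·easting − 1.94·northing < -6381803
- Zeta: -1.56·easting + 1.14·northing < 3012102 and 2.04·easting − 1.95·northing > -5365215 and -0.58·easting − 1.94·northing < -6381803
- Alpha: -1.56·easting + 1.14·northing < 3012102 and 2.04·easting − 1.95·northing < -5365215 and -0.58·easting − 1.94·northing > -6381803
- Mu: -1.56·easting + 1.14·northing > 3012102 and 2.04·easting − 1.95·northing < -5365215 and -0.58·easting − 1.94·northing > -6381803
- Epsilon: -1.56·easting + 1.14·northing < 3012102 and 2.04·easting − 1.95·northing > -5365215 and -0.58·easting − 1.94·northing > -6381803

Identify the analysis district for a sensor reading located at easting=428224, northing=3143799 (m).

Epsilon

-1.56·428224 + 1.14·3143799 = 2915901.420, which is < 3012102
2.04·428224 − 1.95·3143799 = -5256831.090, which is > -5365215
-0.58·428224 − 1.94·3143799 = -6347339.980, which is > -6381803
This sign pattern matches Epsilon.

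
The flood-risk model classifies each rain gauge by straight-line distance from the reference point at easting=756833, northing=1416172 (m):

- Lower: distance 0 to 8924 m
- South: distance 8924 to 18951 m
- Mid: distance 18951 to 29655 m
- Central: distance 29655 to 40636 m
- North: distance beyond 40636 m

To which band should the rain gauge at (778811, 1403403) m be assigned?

Distance = √((778811−756833)² + (1403403−1416172)²) = √(483032484.000 + 163047361.000) = 25418.101 m.
18951 ≤ 25418.101 < 29655 → Mid.

Mid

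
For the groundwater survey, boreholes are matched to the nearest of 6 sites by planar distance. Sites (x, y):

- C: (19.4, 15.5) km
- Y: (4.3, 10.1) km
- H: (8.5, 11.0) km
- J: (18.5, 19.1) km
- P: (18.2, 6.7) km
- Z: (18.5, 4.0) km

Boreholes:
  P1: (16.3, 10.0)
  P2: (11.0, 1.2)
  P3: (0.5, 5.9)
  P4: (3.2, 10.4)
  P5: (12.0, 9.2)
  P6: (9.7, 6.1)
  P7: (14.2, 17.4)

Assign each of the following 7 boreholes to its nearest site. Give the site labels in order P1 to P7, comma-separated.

P, Z, Y, Y, H, H, J

P1 → P (d²=14.50)
P2 → Z (d²=64.09)
P3 → Y (d²=32.08)
P4 → Y (d²=1.30)
P5 → H (d²=15.49)
P6 → H (d²=25.45)
P7 → J (d²=21.38)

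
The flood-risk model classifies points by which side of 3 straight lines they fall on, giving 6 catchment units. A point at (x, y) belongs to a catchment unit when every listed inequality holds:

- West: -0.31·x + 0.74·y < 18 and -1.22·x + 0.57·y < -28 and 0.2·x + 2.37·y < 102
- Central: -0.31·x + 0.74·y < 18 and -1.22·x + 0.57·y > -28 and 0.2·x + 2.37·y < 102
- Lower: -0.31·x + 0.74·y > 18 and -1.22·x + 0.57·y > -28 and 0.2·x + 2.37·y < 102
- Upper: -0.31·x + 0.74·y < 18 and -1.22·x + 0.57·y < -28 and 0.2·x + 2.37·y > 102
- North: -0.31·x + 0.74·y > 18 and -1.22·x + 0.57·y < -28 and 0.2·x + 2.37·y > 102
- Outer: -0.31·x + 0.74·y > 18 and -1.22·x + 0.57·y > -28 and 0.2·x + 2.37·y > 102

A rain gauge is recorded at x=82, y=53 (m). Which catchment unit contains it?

-0.31·82 + 0.74·53 = 13.800, which is < 18
-1.22·82 + 0.57·53 = -69.830, which is < -28
0.2·82 + 2.37·53 = 142.010, which is > 102
This sign pattern matches Upper.

Upper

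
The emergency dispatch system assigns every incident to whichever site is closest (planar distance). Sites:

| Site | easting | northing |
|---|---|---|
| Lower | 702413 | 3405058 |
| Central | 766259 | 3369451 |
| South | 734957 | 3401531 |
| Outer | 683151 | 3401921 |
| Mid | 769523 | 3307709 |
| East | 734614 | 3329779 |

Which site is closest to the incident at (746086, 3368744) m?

Central

Squared distances to each site:
Lower: 3226037525.000; Central: 407449778.000; South: 1198842010.000; Outer: 5061527554.000; Mid: 4274564194.000; East: 1649878009.000.
Minimum at Central.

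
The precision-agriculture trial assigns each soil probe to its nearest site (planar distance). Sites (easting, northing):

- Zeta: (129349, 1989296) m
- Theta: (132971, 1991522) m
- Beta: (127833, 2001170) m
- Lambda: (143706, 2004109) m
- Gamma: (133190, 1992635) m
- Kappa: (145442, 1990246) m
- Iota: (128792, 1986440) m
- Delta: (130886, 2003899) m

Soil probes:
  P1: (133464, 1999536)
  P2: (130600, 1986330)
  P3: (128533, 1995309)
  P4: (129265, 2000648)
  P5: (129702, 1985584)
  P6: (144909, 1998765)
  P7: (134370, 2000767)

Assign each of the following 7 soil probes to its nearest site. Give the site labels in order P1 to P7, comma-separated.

Delta, Iota, Gamma, Beta, Iota, Lambda, Delta

P1 → Delta (d²=25681853.00)
P2 → Iota (d²=3280964.00)
P3 → Gamma (d²=28837925.00)
P4 → Beta (d²=2323108.00)
P5 → Iota (d²=1560836.00)
P6 → Lambda (d²=30005545.00)
P7 → Delta (d²=21947680.00)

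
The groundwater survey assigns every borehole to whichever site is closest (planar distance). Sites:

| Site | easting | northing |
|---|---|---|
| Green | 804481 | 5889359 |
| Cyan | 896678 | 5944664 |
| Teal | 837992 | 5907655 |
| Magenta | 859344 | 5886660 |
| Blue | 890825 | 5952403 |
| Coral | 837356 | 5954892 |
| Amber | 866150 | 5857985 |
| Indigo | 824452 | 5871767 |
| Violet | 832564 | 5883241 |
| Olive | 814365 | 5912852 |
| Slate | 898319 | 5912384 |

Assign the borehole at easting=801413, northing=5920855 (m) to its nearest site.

Olive

Squared distances to each site:
Green: 1001410640.000; Cyan: 9642288706.000; Teal: 1512263241.000; Magenta: 4525298786.000; Blue: 8989782048.000; Coral: 2450416618.000; Amber: 8143516069.000; Indigo: 2940427265.000; Violet: 2385197797.000; Olive: 231802313.000; Slate: 9462530677.000.
Minimum at Olive.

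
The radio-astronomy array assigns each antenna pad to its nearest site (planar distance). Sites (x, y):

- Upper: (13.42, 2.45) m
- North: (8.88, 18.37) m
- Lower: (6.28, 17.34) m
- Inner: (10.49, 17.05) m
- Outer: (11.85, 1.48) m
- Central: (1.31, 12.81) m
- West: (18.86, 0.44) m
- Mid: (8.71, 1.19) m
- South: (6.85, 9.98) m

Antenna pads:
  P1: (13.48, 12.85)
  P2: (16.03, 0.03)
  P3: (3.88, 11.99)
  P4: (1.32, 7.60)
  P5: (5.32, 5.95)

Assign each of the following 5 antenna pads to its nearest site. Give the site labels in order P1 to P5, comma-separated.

P1 → Inner (d²=26.58)
P2 → West (d²=8.18)
P3 → Central (d²=7.28)
P4 → Central (d²=27.14)
P5 → South (d²=18.58)

Inner, West, Central, Central, South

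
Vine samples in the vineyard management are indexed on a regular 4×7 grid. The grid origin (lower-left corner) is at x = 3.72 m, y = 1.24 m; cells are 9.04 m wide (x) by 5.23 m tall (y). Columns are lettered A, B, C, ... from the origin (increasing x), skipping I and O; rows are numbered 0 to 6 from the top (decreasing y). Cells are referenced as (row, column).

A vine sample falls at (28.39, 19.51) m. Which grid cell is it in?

(3, C)

Column index: ⌊(28.39 − 3.72) / 9.04⌋ = ⌊2.729⌋ = 2 → column C
Row offset from origin: ⌊(19.51 − 1.24) / 5.23⌋ = ⌊3.493⌋ = 3 → row 3 (counted from top)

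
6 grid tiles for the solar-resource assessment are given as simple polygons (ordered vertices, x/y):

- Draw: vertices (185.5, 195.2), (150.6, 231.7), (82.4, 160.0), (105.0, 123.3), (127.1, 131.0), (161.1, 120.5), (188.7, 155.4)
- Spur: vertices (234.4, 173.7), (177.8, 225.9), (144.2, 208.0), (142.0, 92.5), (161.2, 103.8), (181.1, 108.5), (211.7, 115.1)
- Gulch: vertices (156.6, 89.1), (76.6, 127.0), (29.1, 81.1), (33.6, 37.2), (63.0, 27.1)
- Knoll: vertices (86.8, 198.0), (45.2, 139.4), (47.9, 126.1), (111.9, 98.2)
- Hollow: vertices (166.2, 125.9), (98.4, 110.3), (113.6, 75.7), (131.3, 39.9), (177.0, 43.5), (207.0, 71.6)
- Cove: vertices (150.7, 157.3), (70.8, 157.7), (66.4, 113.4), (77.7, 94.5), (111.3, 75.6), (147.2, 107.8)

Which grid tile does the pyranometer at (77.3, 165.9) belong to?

Cast a ray rightward from (77.3, 165.9). For each polygon, the edges (by vertex number in listed order) whose endpoints lie on opposite sides of y = 165.9, where each meets that height, and whether that is right or left of the point:
Draw: 2–3 at x≈88.01 (right), 7–1 at x≈187.86 (right) → 2 crossings.
Spur: 3–4 at x≈143.40 (right), 7–1 at x≈231.38 (right) → 2 crossings.
Gulch: no edge straddles that height → 0 crossings.
Knoll: 1–2 at x≈64.01 (left), 4–1 at x≈94.87 (right) → 1 crossing.
Hollow: no edge straddles that height → 0 crossings.
Cove: no edge straddles that height → 0 crossings.
Only Knoll has an odd count, so the point is inside Knoll.

Knoll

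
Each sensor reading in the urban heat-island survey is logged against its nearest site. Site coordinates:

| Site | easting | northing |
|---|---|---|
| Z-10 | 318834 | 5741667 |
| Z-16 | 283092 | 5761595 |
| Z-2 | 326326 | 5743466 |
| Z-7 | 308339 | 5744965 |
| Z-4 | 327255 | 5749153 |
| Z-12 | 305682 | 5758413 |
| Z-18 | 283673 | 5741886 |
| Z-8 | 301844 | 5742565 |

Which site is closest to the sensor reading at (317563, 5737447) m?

Z-10

Squared distances to each site:
Z-10: 19423841.000; Z-16: 1771375745.000; Z-2: 113018530.000; Z-7: 141602500.000; Z-4: 230965300.000; Z-12: 580731317.000; Z-18: 1168236821.000; Z-8: 273280885.000.
Minimum at Z-10.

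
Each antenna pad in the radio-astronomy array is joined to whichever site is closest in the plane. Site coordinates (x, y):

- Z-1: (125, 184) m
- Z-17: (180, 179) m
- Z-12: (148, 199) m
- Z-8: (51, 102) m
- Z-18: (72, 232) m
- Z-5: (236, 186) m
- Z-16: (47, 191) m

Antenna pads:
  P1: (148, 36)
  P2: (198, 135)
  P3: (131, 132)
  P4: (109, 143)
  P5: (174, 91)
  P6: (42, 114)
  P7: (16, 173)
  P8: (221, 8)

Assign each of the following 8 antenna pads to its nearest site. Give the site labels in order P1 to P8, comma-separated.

P1 → Z-8 (d²=13765.00)
P2 → Z-17 (d²=2260.00)
P3 → Z-1 (d²=2740.00)
P4 → Z-1 (d²=1937.00)
P5 → Z-17 (d²=7780.00)
P6 → Z-8 (d²=225.00)
P7 → Z-16 (d²=1285.00)
P8 → Z-17 (d²=30922.00)

Z-8, Z-17, Z-1, Z-1, Z-17, Z-8, Z-16, Z-17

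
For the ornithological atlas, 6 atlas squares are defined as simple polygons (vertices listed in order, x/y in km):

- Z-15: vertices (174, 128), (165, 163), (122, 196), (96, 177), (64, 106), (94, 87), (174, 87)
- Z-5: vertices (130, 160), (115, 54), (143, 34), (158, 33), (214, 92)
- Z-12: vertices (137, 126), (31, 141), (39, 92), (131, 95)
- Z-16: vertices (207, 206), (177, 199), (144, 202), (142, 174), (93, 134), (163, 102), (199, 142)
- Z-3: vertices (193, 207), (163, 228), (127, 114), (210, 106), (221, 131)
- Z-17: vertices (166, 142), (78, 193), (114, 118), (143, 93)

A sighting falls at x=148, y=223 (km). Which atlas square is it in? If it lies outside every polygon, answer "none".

Cast a ray rightward from (148, 223). For each polygon, the edges (by vertex number in listed order) whose endpoints lie on opposite sides of y = 223, where each meets that height, and whether that is right or left of the point:
Z-15: no edge straddles that height → 0 crossings.
Z-5: no edge straddles that height → 0 crossings.
Z-12: no edge straddles that height → 0 crossings.
Z-16: no edge straddles that height → 0 crossings.
Z-3: 1–2 at x≈170.1 (right), 2–3 at x≈161.4 (right) → 2 crossings.
Z-17: no edge straddles that height → 0 crossings.
All counts are even, so the point lies outside every listed polygon.

none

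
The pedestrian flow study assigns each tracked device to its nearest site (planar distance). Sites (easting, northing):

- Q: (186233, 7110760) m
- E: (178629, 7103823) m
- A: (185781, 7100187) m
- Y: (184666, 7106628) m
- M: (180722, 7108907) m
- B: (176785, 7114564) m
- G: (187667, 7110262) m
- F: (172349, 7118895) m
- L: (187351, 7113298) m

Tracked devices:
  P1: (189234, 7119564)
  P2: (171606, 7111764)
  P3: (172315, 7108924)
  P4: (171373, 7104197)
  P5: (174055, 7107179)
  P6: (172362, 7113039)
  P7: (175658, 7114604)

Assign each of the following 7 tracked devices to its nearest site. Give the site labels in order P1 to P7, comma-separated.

P1 → L (d²=42808445.00)
P2 → B (d²=34662041.00)
P3 → B (d²=51790500.00)
P4 → E (d²=52789412.00)
P5 → E (d²=32184212.00)
P6 → B (d²=21888554.00)
P7 → B (d²=1271729.00)

L, B, B, E, E, B, B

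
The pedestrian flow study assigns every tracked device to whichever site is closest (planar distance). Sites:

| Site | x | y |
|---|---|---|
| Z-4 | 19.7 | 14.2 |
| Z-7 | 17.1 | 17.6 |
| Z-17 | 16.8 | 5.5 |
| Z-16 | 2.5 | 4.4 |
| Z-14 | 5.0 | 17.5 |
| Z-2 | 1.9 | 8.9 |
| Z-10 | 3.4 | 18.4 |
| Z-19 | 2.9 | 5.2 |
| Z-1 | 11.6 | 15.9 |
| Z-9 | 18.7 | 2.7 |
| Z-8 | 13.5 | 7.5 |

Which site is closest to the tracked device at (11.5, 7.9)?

Z-8

Squared distances to each site:
Z-4: 106.930; Z-7: 125.450; Z-17: 33.850; Z-16: 93.250; Z-14: 134.410; Z-2: 93.160; Z-10: 175.860; Z-19: 81.250; Z-1: 64.010; Z-9: 78.880; Z-8: 4.160.
Minimum at Z-8.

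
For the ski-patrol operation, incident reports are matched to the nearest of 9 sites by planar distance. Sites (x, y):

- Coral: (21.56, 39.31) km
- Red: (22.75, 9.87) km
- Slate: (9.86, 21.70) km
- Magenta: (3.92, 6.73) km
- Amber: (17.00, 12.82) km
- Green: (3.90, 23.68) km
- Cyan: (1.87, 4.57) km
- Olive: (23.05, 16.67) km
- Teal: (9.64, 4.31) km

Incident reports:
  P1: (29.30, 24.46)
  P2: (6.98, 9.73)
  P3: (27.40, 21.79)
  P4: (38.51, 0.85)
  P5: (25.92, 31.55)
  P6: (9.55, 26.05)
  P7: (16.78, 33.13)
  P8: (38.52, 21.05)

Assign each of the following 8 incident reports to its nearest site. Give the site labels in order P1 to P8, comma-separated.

Olive, Magenta, Olive, Red, Coral, Slate, Coral, Olive

P1 → Olive (d²=99.75)
P2 → Magenta (d²=18.36)
P3 → Olive (d²=45.14)
P4 → Red (d²=329.74)
P5 → Coral (d²=79.23)
P6 → Slate (d²=19.02)
P7 → Coral (d²=61.04)
P8 → Olive (d²=258.51)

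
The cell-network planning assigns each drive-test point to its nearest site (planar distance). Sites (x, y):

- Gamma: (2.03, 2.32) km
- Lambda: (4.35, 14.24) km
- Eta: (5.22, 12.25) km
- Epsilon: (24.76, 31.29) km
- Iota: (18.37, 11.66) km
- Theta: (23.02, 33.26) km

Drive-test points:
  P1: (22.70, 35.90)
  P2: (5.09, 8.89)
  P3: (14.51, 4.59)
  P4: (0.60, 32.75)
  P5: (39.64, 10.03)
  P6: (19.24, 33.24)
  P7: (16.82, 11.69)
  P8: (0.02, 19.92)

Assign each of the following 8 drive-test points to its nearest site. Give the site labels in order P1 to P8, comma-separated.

P1 → Theta (d²=7.07)
P2 → Eta (d²=11.31)
P3 → Iota (d²=64.88)
P4 → Lambda (d²=356.68)
P5 → Iota (d²=455.07)
P6 → Theta (d²=14.29)
P7 → Iota (d²=2.40)
P8 → Lambda (d²=51.01)

Theta, Eta, Iota, Lambda, Iota, Theta, Iota, Lambda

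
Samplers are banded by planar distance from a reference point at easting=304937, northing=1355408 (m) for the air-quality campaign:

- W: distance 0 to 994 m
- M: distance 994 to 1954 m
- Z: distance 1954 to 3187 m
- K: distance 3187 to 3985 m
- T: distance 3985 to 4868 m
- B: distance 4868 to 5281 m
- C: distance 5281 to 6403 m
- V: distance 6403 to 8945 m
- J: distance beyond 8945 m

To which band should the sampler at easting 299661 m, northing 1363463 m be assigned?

J

Distance = √((299661−304937)² + (1363463−1355408)²) = √(27836176.000 + 64883025.000) = 9629.081 m.
8945 ≤ 9629.081 < ∞ → J.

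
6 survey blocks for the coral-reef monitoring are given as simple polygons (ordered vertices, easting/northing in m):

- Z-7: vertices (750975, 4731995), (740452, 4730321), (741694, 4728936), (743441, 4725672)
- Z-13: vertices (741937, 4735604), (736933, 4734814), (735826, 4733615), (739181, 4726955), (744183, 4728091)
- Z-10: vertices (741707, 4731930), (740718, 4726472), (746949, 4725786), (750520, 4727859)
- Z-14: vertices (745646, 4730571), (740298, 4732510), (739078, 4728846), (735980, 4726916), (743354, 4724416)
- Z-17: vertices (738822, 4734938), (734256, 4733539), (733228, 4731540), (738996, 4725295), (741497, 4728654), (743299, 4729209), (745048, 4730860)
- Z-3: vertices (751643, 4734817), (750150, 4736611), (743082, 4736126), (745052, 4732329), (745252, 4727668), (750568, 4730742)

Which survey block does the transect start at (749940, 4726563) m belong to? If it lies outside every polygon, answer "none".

Cast a ray rightward from (749940, 4726563). For each polygon, the edges (by vertex number in listed order) whose endpoints lie on opposite sides of northing = 4726563, where each meets that height, and whether that is right or left of the point:
Z-7: 3–4 at easting≈742964.1 (left), 4–1 at easting≈744502.6 (left) → 0 crossings.
Z-13: no edge straddles that height → 0 crossings.
Z-10: 1–2 at easting≈740734.5 (left), 3–4 at easting≈748287.5 (left) → 0 crossings.
Z-14: 4–5 at easting≈737021.2 (left), 5–1 at easting≈744153.5 (left) → 0 crossings.
Z-17: 3–4 at easting≈737824.9 (left), 4–5 at easting≈739940.1 (left) → 0 crossings.
Z-3: no edge straddles that height → 0 crossings.
All counts are even, so the point lies outside every listed polygon.

none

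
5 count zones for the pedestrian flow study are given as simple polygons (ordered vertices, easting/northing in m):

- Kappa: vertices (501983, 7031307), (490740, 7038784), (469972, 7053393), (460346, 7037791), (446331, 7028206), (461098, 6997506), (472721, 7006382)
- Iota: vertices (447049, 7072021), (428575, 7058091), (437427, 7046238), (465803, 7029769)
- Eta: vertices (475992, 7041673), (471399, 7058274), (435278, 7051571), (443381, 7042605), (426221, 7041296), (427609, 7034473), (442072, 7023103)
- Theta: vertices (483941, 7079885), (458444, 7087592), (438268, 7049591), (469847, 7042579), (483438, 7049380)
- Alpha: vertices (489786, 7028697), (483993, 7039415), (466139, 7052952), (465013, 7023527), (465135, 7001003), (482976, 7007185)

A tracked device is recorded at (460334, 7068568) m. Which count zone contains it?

Cast a ray rightward from (460334, 7068568). For each polygon, the edges (by vertex number in listed order) whose endpoints lie on opposite sides of northing = 7068568, where each meets that height, and whether that is right or left of the point:
Kappa: no edge straddles that height → 0 crossings.
Iota: 1–2 at easting≈442469.6 (left), 4–1 at easting≈448581.7 (left) → 0 crossings.
Eta: no edge straddles that height → 0 crossings.
Theta: 2–3 at easting≈448343.5 (left), 5–1 at easting≈483754.4 (right) → 1 crossing.
Alpha: no edge straddles that height → 0 crossings.
Only Theta has an odd count, so the point is inside Theta.

Theta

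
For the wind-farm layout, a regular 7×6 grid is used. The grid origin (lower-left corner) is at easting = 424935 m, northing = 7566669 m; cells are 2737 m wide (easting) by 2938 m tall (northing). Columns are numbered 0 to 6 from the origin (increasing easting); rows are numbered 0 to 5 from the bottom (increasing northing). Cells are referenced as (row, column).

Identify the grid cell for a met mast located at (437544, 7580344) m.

Column index: ⌊(437544 − 424935) / 2737⌋ = ⌊4.607⌋ = 4
Row offset from origin: ⌊(7580344 − 7566669) / 2938⌋ = ⌊4.655⌋ = 4 → row 4

(4, 4)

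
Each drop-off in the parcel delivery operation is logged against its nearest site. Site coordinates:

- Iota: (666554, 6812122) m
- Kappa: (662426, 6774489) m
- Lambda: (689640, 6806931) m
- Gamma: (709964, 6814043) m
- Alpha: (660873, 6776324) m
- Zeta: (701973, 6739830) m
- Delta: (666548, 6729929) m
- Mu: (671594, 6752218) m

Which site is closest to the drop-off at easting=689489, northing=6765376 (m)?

Mu

Squared distances to each site:
Iota: 2711202741.000; Kappa: 815452738.000; Lambda: 1726840826.000; Gamma: 2787702514.000; Alpha: 938734160.000; Zeta: 808448372.000; Delta: 1782779290.000; Mu: 493363989.000.
Minimum at Mu.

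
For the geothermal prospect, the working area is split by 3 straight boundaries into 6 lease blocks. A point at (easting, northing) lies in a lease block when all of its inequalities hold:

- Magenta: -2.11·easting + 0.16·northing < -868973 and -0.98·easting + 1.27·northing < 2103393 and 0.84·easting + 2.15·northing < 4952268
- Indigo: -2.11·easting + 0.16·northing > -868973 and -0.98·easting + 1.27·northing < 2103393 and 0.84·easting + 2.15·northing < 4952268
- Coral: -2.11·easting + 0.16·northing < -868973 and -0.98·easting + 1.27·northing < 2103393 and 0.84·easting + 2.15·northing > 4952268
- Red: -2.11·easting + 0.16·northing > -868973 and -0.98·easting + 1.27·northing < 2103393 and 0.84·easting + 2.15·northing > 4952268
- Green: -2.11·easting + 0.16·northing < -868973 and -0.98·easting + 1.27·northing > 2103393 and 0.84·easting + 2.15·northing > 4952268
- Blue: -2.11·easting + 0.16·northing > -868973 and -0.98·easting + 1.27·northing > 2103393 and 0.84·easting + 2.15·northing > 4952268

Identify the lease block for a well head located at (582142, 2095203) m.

Coral

-2.11·582142 + 0.16·2095203 = -893087.140, which is < -868973
-0.98·582142 + 1.27·2095203 = 2090408.650, which is < 2103393
0.84·582142 + 2.15·2095203 = 4993685.730, which is > 4952268
This sign pattern matches Coral.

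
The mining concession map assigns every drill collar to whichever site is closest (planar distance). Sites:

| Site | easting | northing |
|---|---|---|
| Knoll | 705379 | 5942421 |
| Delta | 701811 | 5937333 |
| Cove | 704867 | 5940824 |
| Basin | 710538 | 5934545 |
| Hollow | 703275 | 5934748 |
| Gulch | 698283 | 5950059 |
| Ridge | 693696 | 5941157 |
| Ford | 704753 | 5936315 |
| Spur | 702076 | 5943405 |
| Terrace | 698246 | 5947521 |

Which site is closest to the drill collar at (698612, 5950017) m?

Squared distances to each site:
Knoll: 103491505.000; Delta: 171117457.000; Cove: 123636274.000; Basin: 381612260.000; Hollow: 254885930.000; Gulch: 110005.000; Ridge: 102666656.000; Ford: 225456685.000; Spur: 55717840.000; Terrace: 6363972.000.
Minimum at Gulch.

Gulch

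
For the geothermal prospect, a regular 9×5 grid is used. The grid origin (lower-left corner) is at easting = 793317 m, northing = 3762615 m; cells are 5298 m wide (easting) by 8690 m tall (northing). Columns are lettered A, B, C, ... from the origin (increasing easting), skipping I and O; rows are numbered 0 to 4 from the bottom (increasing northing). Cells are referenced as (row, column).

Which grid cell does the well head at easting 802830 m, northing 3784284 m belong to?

(2, B)

Column index: ⌊(802830 − 793317) / 5298⌋ = ⌊1.796⌋ = 1 → column B
Row offset from origin: ⌊(3784284 − 3762615) / 8690⌋ = ⌊2.494⌋ = 2 → row 2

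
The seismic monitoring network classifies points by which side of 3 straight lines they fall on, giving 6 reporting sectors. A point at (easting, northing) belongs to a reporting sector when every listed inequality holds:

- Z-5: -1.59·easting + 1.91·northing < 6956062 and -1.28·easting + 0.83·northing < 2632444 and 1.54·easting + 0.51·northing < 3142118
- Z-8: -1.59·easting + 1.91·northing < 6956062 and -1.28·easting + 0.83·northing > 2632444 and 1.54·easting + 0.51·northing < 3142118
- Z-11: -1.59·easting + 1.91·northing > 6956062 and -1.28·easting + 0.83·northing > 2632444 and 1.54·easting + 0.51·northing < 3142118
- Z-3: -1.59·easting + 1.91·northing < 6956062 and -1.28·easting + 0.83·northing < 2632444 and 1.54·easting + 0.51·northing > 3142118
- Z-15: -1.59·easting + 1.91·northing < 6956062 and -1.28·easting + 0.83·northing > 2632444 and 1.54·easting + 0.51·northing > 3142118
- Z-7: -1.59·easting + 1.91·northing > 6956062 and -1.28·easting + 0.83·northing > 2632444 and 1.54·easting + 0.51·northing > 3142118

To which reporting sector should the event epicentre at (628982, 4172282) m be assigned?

-1.59·628982 + 1.91·4172282 = 6968977.240, which is > 6956062
-1.28·628982 + 0.83·4172282 = 2657897.100, which is > 2632444
1.54·628982 + 0.51·4172282 = 3096496.100, which is < 3142118
This sign pattern matches Z-11.

Z-11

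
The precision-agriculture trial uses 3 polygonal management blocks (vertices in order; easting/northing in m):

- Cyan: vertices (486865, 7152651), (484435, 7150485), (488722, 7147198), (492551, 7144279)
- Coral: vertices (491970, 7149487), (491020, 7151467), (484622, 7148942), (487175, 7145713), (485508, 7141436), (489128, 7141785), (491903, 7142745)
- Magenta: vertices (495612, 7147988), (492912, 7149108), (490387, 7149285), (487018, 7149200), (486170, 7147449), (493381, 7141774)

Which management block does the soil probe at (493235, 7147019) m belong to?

Magenta

Cast a ray rightward from (493235, 7147019). For each polygon, the edges (by vertex number in listed order) whose endpoints lie on opposite sides of northing = 7147019, where each meets that height, and whether that is right or left of the point:
Cyan: 3–4 at easting≈488956.8 (left), 4–1 at easting≈490690.1 (left) → 0 crossings.
Coral: 3–4 at easting≈486142.4 (left), 7–1 at easting≈491945.5 (left) → 0 crossings.
Magenta: 5–6 at easting≈486716.4 (left), 6–1 at easting≈495264.1 (right) → 1 crossing.
Only Magenta has an odd count, so the point is inside Magenta.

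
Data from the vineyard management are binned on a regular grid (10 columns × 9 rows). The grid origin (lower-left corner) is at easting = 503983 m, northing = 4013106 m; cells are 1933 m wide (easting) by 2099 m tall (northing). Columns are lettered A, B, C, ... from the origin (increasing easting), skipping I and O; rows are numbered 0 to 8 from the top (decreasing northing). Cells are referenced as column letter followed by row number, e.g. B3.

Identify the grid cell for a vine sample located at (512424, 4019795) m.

Column index: ⌊(512424 − 503983) / 1933⌋ = ⌊4.367⌋ = 4 → column E
Row offset from origin: ⌊(4019795 − 4013106) / 2099⌋ = ⌊3.187⌋ = 3 → row 5 (counted from top)

E5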